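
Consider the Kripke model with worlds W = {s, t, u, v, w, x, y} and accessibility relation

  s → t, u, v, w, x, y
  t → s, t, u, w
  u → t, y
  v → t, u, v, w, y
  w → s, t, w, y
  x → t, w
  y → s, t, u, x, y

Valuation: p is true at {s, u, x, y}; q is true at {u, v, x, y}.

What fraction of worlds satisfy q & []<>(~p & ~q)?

s: q is F, []<>(~p & ~q) is T. ✗
t: q is F, []<>(~p & ~q) is T. ✗
u: q is T, []<>(~p & ~q) is T. ✓
v: q is T, []<>(~p & ~q) is T. ✓
w: q is F, []<>(~p & ~q) is T. ✗
x: q is T, []<>(~p & ~q) is T. ✓
y: q is T, []<>(~p & ~q) is T. ✓
That's 4 of 7 worlds, so 4/7.

4/7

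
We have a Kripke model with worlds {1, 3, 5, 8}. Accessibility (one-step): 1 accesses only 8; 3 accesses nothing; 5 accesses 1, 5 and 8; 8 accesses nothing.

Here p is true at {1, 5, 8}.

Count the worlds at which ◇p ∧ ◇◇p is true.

1: ◇p is T, ◇◇p is F. ✗
3: ◇p is F, ◇◇p is F. ✗
5: ◇p is T, ◇◇p is T. ✓
8: ◇p is F, ◇◇p is F. ✗
Satisfying worlds: {5}.

1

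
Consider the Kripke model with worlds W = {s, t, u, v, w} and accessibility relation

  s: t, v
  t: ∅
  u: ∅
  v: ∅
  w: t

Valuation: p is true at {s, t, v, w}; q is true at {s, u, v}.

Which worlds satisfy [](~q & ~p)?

s: successors {t, v}; ~q & ~p there: t:F, v:F. ✗
t: no successors, so [](~q & ~p) holds vacuously. ✓
u: no successors, so [](~q & ~p) holds vacuously. ✓
v: no successors, so [](~q & ~p) holds vacuously. ✓
w: successors {t}; ~q & ~p there: t:F. ✗

{t, u, v}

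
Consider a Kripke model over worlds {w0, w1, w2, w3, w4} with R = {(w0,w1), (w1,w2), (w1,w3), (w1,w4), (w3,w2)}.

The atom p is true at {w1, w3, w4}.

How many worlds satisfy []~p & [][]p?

w0: []~p is F, [][]p is F. ✗
w1: []~p is F, [][]p is F. ✗
w2: []~p is T, [][]p is T. ✓
w3: []~p is T, [][]p is T. ✓
w4: []~p is T, [][]p is T. ✓
Satisfying worlds: {w2, w3, w4}.

3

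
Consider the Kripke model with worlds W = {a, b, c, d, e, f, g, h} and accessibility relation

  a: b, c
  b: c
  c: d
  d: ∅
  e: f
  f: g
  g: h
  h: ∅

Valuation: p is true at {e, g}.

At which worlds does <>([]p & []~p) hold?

{c, g}

a: successors {b, c}; []p & []~p there: b:F, c:F. ✗
b: successors {c}; []p & []~p there: c:F. ✗
c: successors {d}; []p & []~p there: d:T. ✓
d: no successors, so <>([]p & []~p) fails. ✗
e: successors {f}; []p & []~p there: f:F. ✗
f: successors {g}; []p & []~p there: g:F. ✗
g: successors {h}; []p & []~p there: h:T. ✓
h: no successors, so <>([]p & []~p) fails. ✗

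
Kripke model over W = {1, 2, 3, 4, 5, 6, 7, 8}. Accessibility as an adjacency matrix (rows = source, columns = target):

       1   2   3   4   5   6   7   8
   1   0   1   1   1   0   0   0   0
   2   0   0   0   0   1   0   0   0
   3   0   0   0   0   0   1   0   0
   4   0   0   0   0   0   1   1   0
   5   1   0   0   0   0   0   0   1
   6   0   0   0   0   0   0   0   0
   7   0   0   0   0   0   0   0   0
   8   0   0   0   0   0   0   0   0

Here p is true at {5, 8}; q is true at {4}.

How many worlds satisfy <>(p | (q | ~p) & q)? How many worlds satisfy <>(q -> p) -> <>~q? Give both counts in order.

3 and 8

For <>(p | (q | ~p) & q):
1: successors {2, 3, 4}; p | (q | ~p) & q there: 2:F, 3:F, 4:T. ✓
2: successors {5}; p | (q | ~p) & q there: 5:T. ✓
3: successors {6}; p | (q | ~p) & q there: 6:F. ✗
4: successors {6, 7}; p | (q | ~p) & q there: 6:F, 7:F. ✗
5: successors {1, 8}; p | (q | ~p) & q there: 1:F, 8:T. ✓
6: no successors, so <>(p | (q | ~p) & q) fails. ✗
7: no successors, so <>(p | (q | ~p) & q) fails. ✗
8: no successors, so <>(p | (q | ~p) & q) fails. ✗
— 3 worlds.
For <>(q -> p) -> <>~q:
1: <>(q -> p) is T, <>~q is T. ✓
2: <>(q -> p) is T, <>~q is T. ✓
3: <>(q -> p) is T, <>~q is T. ✓
4: <>(q -> p) is T, <>~q is T. ✓
5: <>(q -> p) is T, <>~q is T. ✓
6: <>(q -> p) is F, <>~q is F. ✓
7: <>(q -> p) is F, <>~q is F. ✓
8: <>(q -> p) is F, <>~q is F. ✓
— 8 worlds.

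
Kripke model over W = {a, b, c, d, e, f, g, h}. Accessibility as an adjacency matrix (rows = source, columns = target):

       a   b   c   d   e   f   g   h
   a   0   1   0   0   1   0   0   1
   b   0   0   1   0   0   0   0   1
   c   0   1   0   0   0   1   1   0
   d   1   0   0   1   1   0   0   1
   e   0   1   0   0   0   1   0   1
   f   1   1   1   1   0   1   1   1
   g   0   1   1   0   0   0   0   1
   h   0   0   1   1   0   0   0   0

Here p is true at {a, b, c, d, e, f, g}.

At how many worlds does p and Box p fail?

7

a: p is T, Box p is F. ✗
b: p is T, Box p is F. ✗
c: p is T, Box p is T. ✓
d: p is T, Box p is F. ✗
e: p is T, Box p is F. ✗
f: p is T, Box p is F. ✗
g: p is T, Box p is F. ✗
h: p is F, Box p is T. ✗
Satisfying worlds: {c}.
So p and Box p fails at the other 7 worlds.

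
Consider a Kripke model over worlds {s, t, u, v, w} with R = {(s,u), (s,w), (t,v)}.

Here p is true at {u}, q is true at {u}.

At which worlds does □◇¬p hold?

{u, v, w}

s: successors {u, w}; ◇¬p there: u:F, w:F. ✗
t: successors {v}; ◇¬p there: v:F. ✗
u: no successors, so □◇¬p holds vacuously. ✓
v: no successors, so □◇¬p holds vacuously. ✓
w: no successors, so □◇¬p holds vacuously. ✓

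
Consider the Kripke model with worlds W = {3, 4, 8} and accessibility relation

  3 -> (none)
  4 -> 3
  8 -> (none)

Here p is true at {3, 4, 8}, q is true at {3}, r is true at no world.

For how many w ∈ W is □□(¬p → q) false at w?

0

3: no successors, so □□(¬p → q) holds vacuously. ✓
4: successors {3}; □(¬p → q) there: 3:T. ✓
8: no successors, so □□(¬p → q) holds vacuously. ✓
Satisfying worlds: {3, 4, 8}.
So □□(¬p → q) fails at the other 0 worlds.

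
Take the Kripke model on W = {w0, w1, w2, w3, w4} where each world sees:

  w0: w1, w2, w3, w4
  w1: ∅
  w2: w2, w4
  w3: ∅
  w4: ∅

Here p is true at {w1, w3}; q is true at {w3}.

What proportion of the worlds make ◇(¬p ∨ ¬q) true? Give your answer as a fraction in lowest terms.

w0: successors {w1, w2, w3, w4}; ¬p ∨ ¬q there: w1:T, w2:T, w3:F, w4:T. ✓
w1: no successors, so ◇(¬p ∨ ¬q) fails. ✗
w2: successors {w2, w4}; ¬p ∨ ¬q there: w2:T, w4:T. ✓
w3: no successors, so ◇(¬p ∨ ¬q) fails. ✗
w4: no successors, so ◇(¬p ∨ ¬q) fails. ✗
That's 2 of 5 worlds, so 2/5.

2/5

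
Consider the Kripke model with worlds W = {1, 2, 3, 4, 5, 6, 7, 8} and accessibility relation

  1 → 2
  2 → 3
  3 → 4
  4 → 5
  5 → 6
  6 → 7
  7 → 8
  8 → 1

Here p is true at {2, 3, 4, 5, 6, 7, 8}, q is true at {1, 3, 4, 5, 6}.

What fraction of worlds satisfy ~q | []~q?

1: ~q is F, []~q is T. ✓
2: ~q is T, []~q is F. ✓
3: ~q is F, []~q is F. ✗
4: ~q is F, []~q is F. ✗
5: ~q is F, []~q is F. ✗
6: ~q is F, []~q is T. ✓
7: ~q is T, []~q is T. ✓
8: ~q is T, []~q is F. ✓
That's 5 of 8 worlds, so 5/8.

5/8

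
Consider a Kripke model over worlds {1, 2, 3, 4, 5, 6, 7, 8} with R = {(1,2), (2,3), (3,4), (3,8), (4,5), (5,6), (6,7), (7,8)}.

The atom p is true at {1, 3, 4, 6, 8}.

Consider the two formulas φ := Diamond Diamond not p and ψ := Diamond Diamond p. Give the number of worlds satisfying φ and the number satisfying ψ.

For Diamond Diamond not p:
1: successors {2}; Diamond not p there: 2:F. ✗
2: successors {3}; Diamond not p there: 3:F. ✗
3: successors {4, 8}; Diamond not p there: 4:T, 8:F. ✓
4: successors {5}; Diamond not p there: 5:F. ✗
5: successors {6}; Diamond not p there: 6:T. ✓
6: successors {7}; Diamond not p there: 7:F. ✗
7: successors {8}; Diamond not p there: 8:F. ✗
8: no successors, so Diamond Diamond not p fails. ✗
— 2 worlds.
For Diamond Diamond p:
1: successors {2}; Diamond p there: 2:T. ✓
2: successors {3}; Diamond p there: 3:T. ✓
3: successors {4, 8}; Diamond p there: 4:F, 8:F. ✗
4: successors {5}; Diamond p there: 5:T. ✓
5: successors {6}; Diamond p there: 6:F. ✗
6: successors {7}; Diamond p there: 7:T. ✓
7: successors {8}; Diamond p there: 8:F. ✗
8: no successors, so Diamond Diamond p fails. ✗
— 4 worlds.

2 and 4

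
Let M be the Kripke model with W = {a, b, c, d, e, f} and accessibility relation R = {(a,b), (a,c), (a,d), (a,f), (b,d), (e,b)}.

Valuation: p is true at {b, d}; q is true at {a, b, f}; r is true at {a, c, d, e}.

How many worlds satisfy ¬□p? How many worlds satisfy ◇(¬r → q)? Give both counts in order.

1 and 3

For ¬□p:
a: □p is F. ✓
b: □p is T. ✗
c: □p is T. ✗
d: □p is T. ✗
e: □p is T. ✗
f: □p is T. ✗
— 1 world.
For ◇(¬r → q):
a: successors {b, c, d, f}; ¬r → q there: b:T, c:T, d:T, f:T. ✓
b: successors {d}; ¬r → q there: d:T. ✓
c: no successors, so ◇(¬r → q) fails. ✗
d: no successors, so ◇(¬r → q) fails. ✗
e: successors {b}; ¬r → q there: b:T. ✓
f: no successors, so ◇(¬r → q) fails. ✗
— 3 worlds.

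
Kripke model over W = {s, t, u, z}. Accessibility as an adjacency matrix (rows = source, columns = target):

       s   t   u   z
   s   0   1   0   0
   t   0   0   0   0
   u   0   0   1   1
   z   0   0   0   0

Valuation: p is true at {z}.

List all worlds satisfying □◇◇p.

{t, z}

s: successors {t}; ◇◇p there: t:F. ✗
t: no successors, so □◇◇p holds vacuously. ✓
u: successors {u, z}; ◇◇p there: u:T, z:F. ✗
z: no successors, so □◇◇p holds vacuously. ✓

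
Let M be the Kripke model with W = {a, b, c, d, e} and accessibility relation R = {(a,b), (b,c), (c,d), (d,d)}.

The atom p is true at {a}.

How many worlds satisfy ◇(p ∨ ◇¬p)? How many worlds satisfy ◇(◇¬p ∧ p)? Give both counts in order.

For ◇(p ∨ ◇¬p):
a: successors {b}; p ∨ ◇¬p there: b:T. ✓
b: successors {c}; p ∨ ◇¬p there: c:T. ✓
c: successors {d}; p ∨ ◇¬p there: d:T. ✓
d: successors {d}; p ∨ ◇¬p there: d:T. ✓
e: no successors, so ◇(p ∨ ◇¬p) fails. ✗
— 4 worlds.
For ◇(◇¬p ∧ p):
a: successors {b}; ◇¬p ∧ p there: b:F. ✗
b: successors {c}; ◇¬p ∧ p there: c:F. ✗
c: successors {d}; ◇¬p ∧ p there: d:F. ✗
d: successors {d}; ◇¬p ∧ p there: d:F. ✗
e: no successors, so ◇(◇¬p ∧ p) fails. ✗
— 0 worlds.

4 and 0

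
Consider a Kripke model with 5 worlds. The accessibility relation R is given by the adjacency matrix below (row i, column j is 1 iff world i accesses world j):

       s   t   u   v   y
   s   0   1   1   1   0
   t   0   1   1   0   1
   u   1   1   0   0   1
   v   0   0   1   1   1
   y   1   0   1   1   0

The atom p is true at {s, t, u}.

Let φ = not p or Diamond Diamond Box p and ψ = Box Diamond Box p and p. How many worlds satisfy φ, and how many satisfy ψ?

2 and 0

For not p or Diamond Diamond Box p:
s: not p is F, Diamond Diamond Box p is F. ✗
t: not p is F, Diamond Diamond Box p is F. ✗
u: not p is F, Diamond Diamond Box p is F. ✗
v: not p is T, Diamond Diamond Box p is F. ✓
y: not p is T, Diamond Diamond Box p is F. ✓
— 2 worlds.
For Box Diamond Box p and p:
s: Box Diamond Box p is F, p is T. ✗
t: Box Diamond Box p is F, p is T. ✗
u: Box Diamond Box p is F, p is T. ✗
v: Box Diamond Box p is F, p is F. ✗
y: Box Diamond Box p is F, p is F. ✗
— 0 worlds.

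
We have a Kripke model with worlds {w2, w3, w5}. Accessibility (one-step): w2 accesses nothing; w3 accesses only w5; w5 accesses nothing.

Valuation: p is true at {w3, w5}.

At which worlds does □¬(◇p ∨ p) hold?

w2: no successors, so □¬(◇p ∨ p) holds vacuously. ✓
w3: successors {w5}; ¬(◇p ∨ p) there: w5:F. ✗
w5: no successors, so □¬(◇p ∨ p) holds vacuously. ✓

{w2, w5}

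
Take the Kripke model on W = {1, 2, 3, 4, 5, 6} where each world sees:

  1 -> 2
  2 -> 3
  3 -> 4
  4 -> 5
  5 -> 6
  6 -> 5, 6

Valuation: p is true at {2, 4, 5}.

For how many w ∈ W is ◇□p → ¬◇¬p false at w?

1

1: ◇□p is F, ¬◇¬p is T. ✓
2: ◇□p is T, ¬◇¬p is F. ✗
3: ◇□p is T, ¬◇¬p is T. ✓
4: ◇□p is F, ¬◇¬p is T. ✓
5: ◇□p is F, ¬◇¬p is F. ✓
6: ◇□p is F, ¬◇¬p is F. ✓
Satisfying worlds: {1, 3, 4, 5, 6}.
So ◇□p → ¬◇¬p fails at the other 1 world.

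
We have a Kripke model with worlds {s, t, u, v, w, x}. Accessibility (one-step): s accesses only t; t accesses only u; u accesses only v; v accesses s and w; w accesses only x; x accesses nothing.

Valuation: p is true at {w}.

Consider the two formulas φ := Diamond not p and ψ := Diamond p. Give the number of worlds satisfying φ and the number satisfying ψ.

For Diamond not p:
s: successors {t}; not p there: t:T. ✓
t: successors {u}; not p there: u:T. ✓
u: successors {v}; not p there: v:T. ✓
v: successors {s, w}; not p there: s:T, w:F. ✓
w: successors {x}; not p there: x:T. ✓
x: no successors, so Diamond not p fails. ✗
— 5 worlds.
For Diamond p:
s: successors {t}; p there: t:F. ✗
t: successors {u}; p there: u:F. ✗
u: successors {v}; p there: v:F. ✗
v: successors {s, w}; p there: s:F, w:T. ✓
w: successors {x}; p there: x:F. ✗
x: no successors, so Diamond p fails. ✗
— 1 world.

5 and 1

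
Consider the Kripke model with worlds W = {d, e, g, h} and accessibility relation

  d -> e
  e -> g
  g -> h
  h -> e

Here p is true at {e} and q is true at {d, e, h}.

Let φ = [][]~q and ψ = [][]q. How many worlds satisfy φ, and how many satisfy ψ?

2 and 2

For [][]~q:
d: successors {e}; []~q there: e:T. ✓
e: successors {g}; []~q there: g:F. ✗
g: successors {h}; []~q there: h:F. ✗
h: successors {e}; []~q there: e:T. ✓
— 2 worlds.
For [][]q:
d: successors {e}; []q there: e:F. ✗
e: successors {g}; []q there: g:T. ✓
g: successors {h}; []q there: h:T. ✓
h: successors {e}; []q there: e:F. ✗
— 2 worlds.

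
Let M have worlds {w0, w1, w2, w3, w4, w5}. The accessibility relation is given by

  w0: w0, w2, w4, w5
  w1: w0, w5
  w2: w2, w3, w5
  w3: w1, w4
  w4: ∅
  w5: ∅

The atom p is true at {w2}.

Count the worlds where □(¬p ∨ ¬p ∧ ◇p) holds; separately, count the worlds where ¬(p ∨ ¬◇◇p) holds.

4 and 2

For □(¬p ∨ ¬p ∧ ◇p):
w0: successors {w0, w2, w4, w5}; ¬p ∨ ¬p ∧ ◇p there: w0:T, w2:F, w4:T, w5:T. ✗
w1: successors {w0, w5}; ¬p ∨ ¬p ∧ ◇p there: w0:T, w5:T. ✓
w2: successors {w2, w3, w5}; ¬p ∨ ¬p ∧ ◇p there: w2:F, w3:T, w5:T. ✗
w3: successors {w1, w4}; ¬p ∨ ¬p ∧ ◇p there: w1:T, w4:T. ✓
w4: no successors, so □(¬p ∨ ¬p ∧ ◇p) holds vacuously. ✓
w5: no successors, so □(¬p ∨ ¬p ∧ ◇p) holds vacuously. ✓
— 4 worlds.
For ¬(p ∨ ¬◇◇p):
w0: p ∨ ¬◇◇p is F. ✓
w1: p ∨ ¬◇◇p is F. ✓
w2: p ∨ ¬◇◇p is T. ✗
w3: p ∨ ¬◇◇p is T. ✗
w4: p ∨ ¬◇◇p is T. ✗
w5: p ∨ ¬◇◇p is T. ✗
— 2 worlds.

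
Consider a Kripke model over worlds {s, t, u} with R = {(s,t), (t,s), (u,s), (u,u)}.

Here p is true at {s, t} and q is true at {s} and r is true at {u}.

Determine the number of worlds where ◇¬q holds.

2

s: successors {t}; ¬q there: t:T. ✓
t: successors {s}; ¬q there: s:F. ✗
u: successors {s, u}; ¬q there: s:F, u:T. ✓
Satisfying worlds: {s, u}.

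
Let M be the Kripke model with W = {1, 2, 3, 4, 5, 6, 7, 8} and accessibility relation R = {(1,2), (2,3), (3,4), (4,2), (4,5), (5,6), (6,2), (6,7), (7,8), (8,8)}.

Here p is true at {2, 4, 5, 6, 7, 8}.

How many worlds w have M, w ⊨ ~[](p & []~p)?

1: [](p & []~p) is T. ✗
2: [](p & []~p) is F. ✓
3: [](p & []~p) is F. ✓
4: [](p & []~p) is F. ✓
5: [](p & []~p) is F. ✓
6: [](p & []~p) is F. ✓
7: [](p & []~p) is F. ✓
8: [](p & []~p) is F. ✓
Satisfying worlds: {2, 3, 4, 5, 6, 7, 8}.

7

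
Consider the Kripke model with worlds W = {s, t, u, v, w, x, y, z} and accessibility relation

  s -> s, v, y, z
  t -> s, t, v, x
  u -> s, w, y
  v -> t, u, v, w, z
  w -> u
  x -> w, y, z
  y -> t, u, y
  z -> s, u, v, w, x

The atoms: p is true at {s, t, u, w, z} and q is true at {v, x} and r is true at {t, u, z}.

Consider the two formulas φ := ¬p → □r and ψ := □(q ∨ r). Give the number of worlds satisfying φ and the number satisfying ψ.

5 and 1

For ¬p → □r:
s: ¬p is F, □r is F. ✓
t: ¬p is F, □r is F. ✓
u: ¬p is F, □r is F. ✓
v: ¬p is T, □r is F. ✗
w: ¬p is F, □r is T. ✓
x: ¬p is T, □r is F. ✗
y: ¬p is T, □r is F. ✗
z: ¬p is F, □r is F. ✓
— 5 worlds.
For □(q ∨ r):
s: successors {s, v, y, z}; q ∨ r there: s:F, v:T, y:F, z:T. ✗
t: successors {s, t, v, x}; q ∨ r there: s:F, t:T, v:T, x:T. ✗
u: successors {s, w, y}; q ∨ r there: s:F, w:F, y:F. ✗
v: successors {t, u, v, w, z}; q ∨ r there: t:T, u:T, v:T, w:F, z:T. ✗
w: successors {u}; q ∨ r there: u:T. ✓
x: successors {w, y, z}; q ∨ r there: w:F, y:F, z:T. ✗
y: successors {t, u, y}; q ∨ r there: t:T, u:T, y:F. ✗
z: successors {s, u, v, w, x}; q ∨ r there: s:F, u:T, v:T, w:F, x:T. ✗
— 1 world.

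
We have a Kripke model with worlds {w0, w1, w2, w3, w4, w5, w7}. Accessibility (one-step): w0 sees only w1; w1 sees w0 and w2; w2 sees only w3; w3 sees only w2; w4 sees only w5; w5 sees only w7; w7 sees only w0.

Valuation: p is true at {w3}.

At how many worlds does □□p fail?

6

w0: successors {w1}; □p there: w1:F. ✗
w1: successors {w0, w2}; □p there: w0:F, w2:T. ✗
w2: successors {w3}; □p there: w3:F. ✗
w3: successors {w2}; □p there: w2:T. ✓
w4: successors {w5}; □p there: w5:F. ✗
w5: successors {w7}; □p there: w7:F. ✗
w7: successors {w0}; □p there: w0:F. ✗
Satisfying worlds: {w3}.
So □□p fails at the other 6 worlds.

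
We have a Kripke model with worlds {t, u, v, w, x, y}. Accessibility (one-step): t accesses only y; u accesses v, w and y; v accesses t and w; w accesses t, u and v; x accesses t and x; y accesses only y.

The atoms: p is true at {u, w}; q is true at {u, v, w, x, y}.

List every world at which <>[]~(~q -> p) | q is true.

{u, v, w, x, y}

t: <>[]~(~q -> p) is F, q is F. ✗
u: <>[]~(~q -> p) is F, q is T. ✓
v: <>[]~(~q -> p) is F, q is T. ✓
w: <>[]~(~q -> p) is F, q is T. ✓
x: <>[]~(~q -> p) is F, q is T. ✓
y: <>[]~(~q -> p) is F, q is T. ✓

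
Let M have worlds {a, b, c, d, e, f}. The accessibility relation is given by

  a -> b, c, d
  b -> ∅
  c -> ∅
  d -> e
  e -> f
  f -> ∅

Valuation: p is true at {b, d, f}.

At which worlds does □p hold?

{b, c, e, f}

a: successors {b, c, d}; p there: b:T, c:F, d:T. ✗
b: no successors, so □p holds vacuously. ✓
c: no successors, so □p holds vacuously. ✓
d: successors {e}; p there: e:F. ✗
e: successors {f}; p there: f:T. ✓
f: no successors, so □p holds vacuously. ✓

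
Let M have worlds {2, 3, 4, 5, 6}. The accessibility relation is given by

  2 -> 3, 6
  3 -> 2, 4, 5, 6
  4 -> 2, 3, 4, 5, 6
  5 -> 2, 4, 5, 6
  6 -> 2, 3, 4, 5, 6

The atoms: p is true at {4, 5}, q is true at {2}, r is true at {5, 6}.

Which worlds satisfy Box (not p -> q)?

2: successors {3, 6}; not p -> q there: 3:F, 6:F. ✗
3: successors {2, 4, 5, 6}; not p -> q there: 2:T, 4:T, 5:T, 6:F. ✗
4: successors {2, 3, 4, 5, 6}; not p -> q there: 2:T, 3:F, 4:T, 5:T, 6:F. ✗
5: successors {2, 4, 5, 6}; not p -> q there: 2:T, 4:T, 5:T, 6:F. ✗
6: successors {2, 3, 4, 5, 6}; not p -> q there: 2:T, 3:F, 4:T, 5:T, 6:F. ✗

∅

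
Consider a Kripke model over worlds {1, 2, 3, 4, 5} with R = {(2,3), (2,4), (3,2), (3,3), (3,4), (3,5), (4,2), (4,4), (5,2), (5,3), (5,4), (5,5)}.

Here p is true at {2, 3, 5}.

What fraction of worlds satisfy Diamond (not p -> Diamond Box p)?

4/5

1: no successors, so Diamond (not p -> Diamond Box p) fails. ✗
2: successors {3, 4}; not p -> Diamond Box p there: 3:T, 4:F. ✓
3: successors {2, 3, 4, 5}; not p -> Diamond Box p there: 2:T, 3:T, 4:F, 5:T. ✓
4: successors {2, 4}; not p -> Diamond Box p there: 2:T, 4:F. ✓
5: successors {2, 3, 4, 5}; not p -> Diamond Box p there: 2:T, 3:T, 4:F, 5:T. ✓
That's 4 of 5 worlds, so 4/5.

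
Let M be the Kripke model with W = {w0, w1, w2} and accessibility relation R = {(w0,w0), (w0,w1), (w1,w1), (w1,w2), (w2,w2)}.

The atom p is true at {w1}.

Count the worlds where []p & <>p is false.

w0: []p is F, <>p is T. ✗
w1: []p is F, <>p is T. ✗
w2: []p is F, <>p is F. ✗
Satisfying worlds: ∅.
So []p & <>p fails at the other 3 worlds.

3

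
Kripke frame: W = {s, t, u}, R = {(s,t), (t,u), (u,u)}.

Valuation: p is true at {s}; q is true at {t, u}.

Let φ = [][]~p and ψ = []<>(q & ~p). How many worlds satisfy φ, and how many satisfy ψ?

For [][]~p:
s: successors {t}; []~p there: t:T. ✓
t: successors {u}; []~p there: u:T. ✓
u: successors {u}; []~p there: u:T. ✓
— 3 worlds.
For []<>(q & ~p):
s: successors {t}; <>(q & ~p) there: t:T. ✓
t: successors {u}; <>(q & ~p) there: u:T. ✓
u: successors {u}; <>(q & ~p) there: u:T. ✓
— 3 worlds.

3 and 3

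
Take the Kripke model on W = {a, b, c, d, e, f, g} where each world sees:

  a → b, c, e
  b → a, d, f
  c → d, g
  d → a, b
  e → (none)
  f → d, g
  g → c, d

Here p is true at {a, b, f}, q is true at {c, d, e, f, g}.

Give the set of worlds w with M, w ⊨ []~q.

a: successors {b, c, e}; ~q there: b:T, c:F, e:F. ✗
b: successors {a, d, f}; ~q there: a:T, d:F, f:F. ✗
c: successors {d, g}; ~q there: d:F, g:F. ✗
d: successors {a, b}; ~q there: a:T, b:T. ✓
e: no successors, so []~q holds vacuously. ✓
f: successors {d, g}; ~q there: d:F, g:F. ✗
g: successors {c, d}; ~q there: c:F, d:F. ✗

{d, e}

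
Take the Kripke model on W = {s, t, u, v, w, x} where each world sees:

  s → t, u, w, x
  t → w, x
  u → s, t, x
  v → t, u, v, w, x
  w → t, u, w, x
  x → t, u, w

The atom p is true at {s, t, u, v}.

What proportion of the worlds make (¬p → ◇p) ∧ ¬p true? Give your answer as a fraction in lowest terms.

1/3

s: ¬p → ◇p is T, ¬p is F. ✗
t: ¬p → ◇p is T, ¬p is F. ✗
u: ¬p → ◇p is T, ¬p is F. ✗
v: ¬p → ◇p is T, ¬p is F. ✗
w: ¬p → ◇p is T, ¬p is T. ✓
x: ¬p → ◇p is T, ¬p is T. ✓
That's 2 of 6 worlds, so 2/6 = 1/3.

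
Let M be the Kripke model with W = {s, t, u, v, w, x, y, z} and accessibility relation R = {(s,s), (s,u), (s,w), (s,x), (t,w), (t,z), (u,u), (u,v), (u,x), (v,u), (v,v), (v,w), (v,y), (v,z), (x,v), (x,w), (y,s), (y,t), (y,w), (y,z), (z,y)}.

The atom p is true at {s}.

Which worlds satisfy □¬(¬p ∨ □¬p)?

s: successors {s, u, w, x}; ¬(¬p ∨ □¬p) there: s:T, u:F, w:F, x:F. ✗
t: successors {w, z}; ¬(¬p ∨ □¬p) there: w:F, z:F. ✗
u: successors {u, v, x}; ¬(¬p ∨ □¬p) there: u:F, v:F, x:F. ✗
v: successors {u, v, w, y, z}; ¬(¬p ∨ □¬p) there: u:F, v:F, w:F, y:F, z:F. ✗
w: no successors, so □¬(¬p ∨ □¬p) holds vacuously. ✓
x: successors {v, w}; ¬(¬p ∨ □¬p) there: v:F, w:F. ✗
y: successors {s, t, w, z}; ¬(¬p ∨ □¬p) there: s:T, t:F, w:F, z:F. ✗
z: successors {y}; ¬(¬p ∨ □¬p) there: y:F. ✗

{w}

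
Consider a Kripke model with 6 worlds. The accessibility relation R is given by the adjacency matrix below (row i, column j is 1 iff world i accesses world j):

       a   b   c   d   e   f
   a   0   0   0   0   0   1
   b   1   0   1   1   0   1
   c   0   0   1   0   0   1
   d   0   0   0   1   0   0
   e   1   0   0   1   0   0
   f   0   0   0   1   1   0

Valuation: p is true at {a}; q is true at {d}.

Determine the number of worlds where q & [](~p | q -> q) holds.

a: q is F, [](~p | q -> q) is F. ✗
b: q is F, [](~p | q -> q) is F. ✗
c: q is F, [](~p | q -> q) is F. ✗
d: q is T, [](~p | q -> q) is T. ✓
e: q is F, [](~p | q -> q) is T. ✗
f: q is F, [](~p | q -> q) is F. ✗
Satisfying worlds: {d}.

1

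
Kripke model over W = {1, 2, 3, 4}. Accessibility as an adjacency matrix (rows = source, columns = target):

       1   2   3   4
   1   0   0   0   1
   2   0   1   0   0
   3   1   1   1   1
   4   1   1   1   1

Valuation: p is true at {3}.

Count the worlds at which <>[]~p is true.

1: successors {4}; []~p there: 4:F. ✗
2: successors {2}; []~p there: 2:T. ✓
3: successors {1, 2, 3, 4}; []~p there: 1:T, 2:T, 3:F, 4:F. ✓
4: successors {1, 2, 3, 4}; []~p there: 1:T, 2:T, 3:F, 4:F. ✓
Satisfying worlds: {2, 3, 4}.

3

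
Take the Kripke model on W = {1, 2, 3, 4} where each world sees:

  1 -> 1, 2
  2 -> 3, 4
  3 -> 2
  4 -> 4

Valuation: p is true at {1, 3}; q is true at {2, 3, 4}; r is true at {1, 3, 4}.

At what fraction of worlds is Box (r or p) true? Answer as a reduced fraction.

1: successors {1, 2}; r or p there: 1:T, 2:F. ✗
2: successors {3, 4}; r or p there: 3:T, 4:T. ✓
3: successors {2}; r or p there: 2:F. ✗
4: successors {4}; r or p there: 4:T. ✓
That's 2 of 4 worlds, so 2/4 = 1/2.

1/2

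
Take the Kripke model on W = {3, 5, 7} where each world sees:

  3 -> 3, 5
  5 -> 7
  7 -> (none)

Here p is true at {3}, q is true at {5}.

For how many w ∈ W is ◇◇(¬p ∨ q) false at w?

3: successors {3, 5}; ◇(¬p ∨ q) there: 3:T, 5:T. ✓
5: successors {7}; ◇(¬p ∨ q) there: 7:F. ✗
7: no successors, so ◇◇(¬p ∨ q) fails. ✗
Satisfying worlds: {3}.
So ◇◇(¬p ∨ q) fails at the other 2 worlds.

2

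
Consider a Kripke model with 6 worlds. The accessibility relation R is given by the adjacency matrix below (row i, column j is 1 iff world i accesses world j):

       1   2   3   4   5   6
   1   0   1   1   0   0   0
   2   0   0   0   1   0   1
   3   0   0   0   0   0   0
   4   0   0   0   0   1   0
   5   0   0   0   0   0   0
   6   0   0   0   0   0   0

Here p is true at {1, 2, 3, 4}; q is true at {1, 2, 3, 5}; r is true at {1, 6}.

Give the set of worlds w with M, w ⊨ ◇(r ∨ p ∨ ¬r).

1: successors {2, 3}; r ∨ p ∨ ¬r there: 2:T, 3:T. ✓
2: successors {4, 6}; r ∨ p ∨ ¬r there: 4:T, 6:T. ✓
3: no successors, so ◇(r ∨ p ∨ ¬r) fails. ✗
4: successors {5}; r ∨ p ∨ ¬r there: 5:T. ✓
5: no successors, so ◇(r ∨ p ∨ ¬r) fails. ✗
6: no successors, so ◇(r ∨ p ∨ ¬r) fails. ✗

{1, 2, 4}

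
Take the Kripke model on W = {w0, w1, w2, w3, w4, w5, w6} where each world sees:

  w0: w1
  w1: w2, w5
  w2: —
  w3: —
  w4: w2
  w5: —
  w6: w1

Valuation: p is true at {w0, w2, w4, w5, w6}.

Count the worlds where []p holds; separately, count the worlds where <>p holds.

For []p:
w0: successors {w1}; p there: w1:F. ✗
w1: successors {w2, w5}; p there: w2:T, w5:T. ✓
w2: no successors, so []p holds vacuously. ✓
w3: no successors, so []p holds vacuously. ✓
w4: successors {w2}; p there: w2:T. ✓
w5: no successors, so []p holds vacuously. ✓
w6: successors {w1}; p there: w1:F. ✗
— 5 worlds.
For <>p:
w0: successors {w1}; p there: w1:F. ✗
w1: successors {w2, w5}; p there: w2:T, w5:T. ✓
w2: no successors, so <>p fails. ✗
w3: no successors, so <>p fails. ✗
w4: successors {w2}; p there: w2:T. ✓
w5: no successors, so <>p fails. ✗
w6: successors {w1}; p there: w1:F. ✗
— 2 worlds.

5 and 2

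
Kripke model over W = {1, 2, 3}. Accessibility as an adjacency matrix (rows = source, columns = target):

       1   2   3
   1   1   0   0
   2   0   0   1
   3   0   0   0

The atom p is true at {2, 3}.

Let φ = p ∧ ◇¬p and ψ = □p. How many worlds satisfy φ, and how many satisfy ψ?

0 and 2

For p ∧ ◇¬p:
1: p is F, ◇¬p is T. ✗
2: p is T, ◇¬p is F. ✗
3: p is T, ◇¬p is F. ✗
— 0 worlds.
For □p:
1: successors {1}; p there: 1:F. ✗
2: successors {3}; p there: 3:T. ✓
3: no successors, so □p holds vacuously. ✓
— 2 worlds.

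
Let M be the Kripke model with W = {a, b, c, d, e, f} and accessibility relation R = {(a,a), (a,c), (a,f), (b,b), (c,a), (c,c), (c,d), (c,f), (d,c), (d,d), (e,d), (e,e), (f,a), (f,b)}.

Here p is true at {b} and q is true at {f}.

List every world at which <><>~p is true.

a: successors {a, c, f}; <>~p there: a:T, c:T, f:T. ✓
b: successors {b}; <>~p there: b:F. ✗
c: successors {a, c, d, f}; <>~p there: a:T, c:T, d:T, f:T. ✓
d: successors {c, d}; <>~p there: c:T, d:T. ✓
e: successors {d, e}; <>~p there: d:T, e:T. ✓
f: successors {a, b}; <>~p there: a:T, b:F. ✓

{a, c, d, e, f}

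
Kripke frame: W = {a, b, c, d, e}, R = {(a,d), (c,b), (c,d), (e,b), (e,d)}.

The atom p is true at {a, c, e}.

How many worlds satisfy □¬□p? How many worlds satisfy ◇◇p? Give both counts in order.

For □¬□p:
a: successors {d}; ¬□p there: d:F. ✗
b: no successors, so □¬□p holds vacuously. ✓
c: successors {b, d}; ¬□p there: b:F, d:F. ✗
d: no successors, so □¬□p holds vacuously. ✓
e: successors {b, d}; ¬□p there: b:F, d:F. ✗
— 2 worlds.
For ◇◇p:
a: successors {d}; ◇p there: d:F. ✗
b: no successors, so ◇◇p fails. ✗
c: successors {b, d}; ◇p there: b:F, d:F. ✗
d: no successors, so ◇◇p fails. ✗
e: successors {b, d}; ◇p there: b:F, d:F. ✗
— 0 worlds.

2 and 0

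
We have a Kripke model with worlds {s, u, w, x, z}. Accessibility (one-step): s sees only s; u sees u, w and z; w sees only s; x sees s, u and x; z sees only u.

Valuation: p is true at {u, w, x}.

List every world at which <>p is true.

s: successors {s}; p there: s:F. ✗
u: successors {u, w, z}; p there: u:T, w:T, z:F. ✓
w: successors {s}; p there: s:F. ✗
x: successors {s, u, x}; p there: s:F, u:T, x:T. ✓
z: successors {u}; p there: u:T. ✓

{u, x, z}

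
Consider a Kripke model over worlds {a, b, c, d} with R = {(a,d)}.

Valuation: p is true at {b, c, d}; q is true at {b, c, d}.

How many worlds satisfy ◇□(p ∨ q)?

1

a: successors {d}; □(p ∨ q) there: d:T. ✓
b: no successors, so ◇□(p ∨ q) fails. ✗
c: no successors, so ◇□(p ∨ q) fails. ✗
d: no successors, so ◇□(p ∨ q) fails. ✗
Satisfying worlds: {a}.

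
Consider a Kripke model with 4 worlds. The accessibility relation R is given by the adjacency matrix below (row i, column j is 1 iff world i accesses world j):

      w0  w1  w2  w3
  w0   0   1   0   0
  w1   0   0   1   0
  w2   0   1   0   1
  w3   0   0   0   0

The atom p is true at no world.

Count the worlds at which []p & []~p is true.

w0: []p is F, []~p is T. ✗
w1: []p is F, []~p is T. ✗
w2: []p is F, []~p is T. ✗
w3: []p is T, []~p is T. ✓
Satisfying worlds: {w3}.

1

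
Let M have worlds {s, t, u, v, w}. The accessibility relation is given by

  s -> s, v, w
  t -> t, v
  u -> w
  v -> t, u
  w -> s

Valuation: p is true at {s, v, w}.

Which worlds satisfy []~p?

{v}

s: successors {s, v, w}; ~p there: s:F, v:F, w:F. ✗
t: successors {t, v}; ~p there: t:T, v:F. ✗
u: successors {w}; ~p there: w:F. ✗
v: successors {t, u}; ~p there: t:T, u:T. ✓
w: successors {s}; ~p there: s:F. ✗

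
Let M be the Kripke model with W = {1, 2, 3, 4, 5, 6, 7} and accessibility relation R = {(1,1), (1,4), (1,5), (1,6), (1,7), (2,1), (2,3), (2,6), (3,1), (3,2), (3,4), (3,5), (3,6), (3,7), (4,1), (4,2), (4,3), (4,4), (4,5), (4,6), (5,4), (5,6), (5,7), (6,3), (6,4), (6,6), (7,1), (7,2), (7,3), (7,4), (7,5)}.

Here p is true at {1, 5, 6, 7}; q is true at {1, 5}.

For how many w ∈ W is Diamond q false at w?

1: successors {1, 4, 5, 6, 7}; q there: 1:T, 4:F, 5:T, 6:F, 7:F. ✓
2: successors {1, 3, 6}; q there: 1:T, 3:F, 6:F. ✓
3: successors {1, 2, 4, 5, 6, 7}; q there: 1:T, 2:F, 4:F, 5:T, 6:F, 7:F. ✓
4: successors {1, 2, 3, 4, 5, 6}; q there: 1:T, 2:F, 3:F, 4:F, 5:T, 6:F. ✓
5: successors {4, 6, 7}; q there: 4:F, 6:F, 7:F. ✗
6: successors {3, 4, 6}; q there: 3:F, 4:F, 6:F. ✗
7: successors {1, 2, 3, 4, 5}; q there: 1:T, 2:F, 3:F, 4:F, 5:T. ✓
Satisfying worlds: {1, 2, 3, 4, 7}.
So Diamond q fails at the other 2 worlds.

2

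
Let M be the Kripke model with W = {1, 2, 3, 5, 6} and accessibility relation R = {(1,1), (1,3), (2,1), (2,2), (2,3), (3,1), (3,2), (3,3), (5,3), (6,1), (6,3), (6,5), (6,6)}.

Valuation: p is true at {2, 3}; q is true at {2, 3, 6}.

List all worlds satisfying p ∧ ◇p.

{2, 3}

1: p is F, ◇p is T. ✗
2: p is T, ◇p is T. ✓
3: p is T, ◇p is T. ✓
5: p is F, ◇p is T. ✗
6: p is F, ◇p is T. ✗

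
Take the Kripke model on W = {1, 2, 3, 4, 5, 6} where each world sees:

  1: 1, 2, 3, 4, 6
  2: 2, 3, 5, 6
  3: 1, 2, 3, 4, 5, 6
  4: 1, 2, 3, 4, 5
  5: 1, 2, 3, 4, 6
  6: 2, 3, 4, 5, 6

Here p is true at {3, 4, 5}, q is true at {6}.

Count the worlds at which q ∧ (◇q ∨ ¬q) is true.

1

1: q is F, ◇q ∨ ¬q is T. ✗
2: q is F, ◇q ∨ ¬q is T. ✗
3: q is F, ◇q ∨ ¬q is T. ✗
4: q is F, ◇q ∨ ¬q is T. ✗
5: q is F, ◇q ∨ ¬q is T. ✗
6: q is T, ◇q ∨ ¬q is T. ✓
Satisfying worlds: {6}.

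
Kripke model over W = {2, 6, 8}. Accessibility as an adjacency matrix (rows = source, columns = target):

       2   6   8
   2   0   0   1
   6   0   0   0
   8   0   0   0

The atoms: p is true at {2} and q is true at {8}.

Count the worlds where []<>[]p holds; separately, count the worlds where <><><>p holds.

2 and 0

For []<>[]p:
2: successors {8}; <>[]p there: 8:F. ✗
6: no successors, so []<>[]p holds vacuously. ✓
8: no successors, so []<>[]p holds vacuously. ✓
— 2 worlds.
For <><><>p:
2: successors {8}; <><>p there: 8:F. ✗
6: no successors, so <><><>p fails. ✗
8: no successors, so <><><>p fails. ✗
— 0 worlds.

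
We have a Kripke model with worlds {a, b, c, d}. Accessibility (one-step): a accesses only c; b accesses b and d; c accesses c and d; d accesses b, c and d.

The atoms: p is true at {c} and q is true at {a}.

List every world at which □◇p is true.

{a, c}

a: successors {c}; ◇p there: c:T. ✓
b: successors {b, d}; ◇p there: b:F, d:T. ✗
c: successors {c, d}; ◇p there: c:T, d:T. ✓
d: successors {b, c, d}; ◇p there: b:F, c:T, d:T. ✗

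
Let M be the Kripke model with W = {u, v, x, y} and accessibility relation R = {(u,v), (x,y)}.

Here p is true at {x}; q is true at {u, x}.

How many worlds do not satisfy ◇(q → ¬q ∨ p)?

u: successors {v}; q → ¬q ∨ p there: v:T. ✓
v: no successors, so ◇(q → ¬q ∨ p) fails. ✗
x: successors {y}; q → ¬q ∨ p there: y:T. ✓
y: no successors, so ◇(q → ¬q ∨ p) fails. ✗
Satisfying worlds: {u, x}.
So ◇(q → ¬q ∨ p) fails at the other 2 worlds.

2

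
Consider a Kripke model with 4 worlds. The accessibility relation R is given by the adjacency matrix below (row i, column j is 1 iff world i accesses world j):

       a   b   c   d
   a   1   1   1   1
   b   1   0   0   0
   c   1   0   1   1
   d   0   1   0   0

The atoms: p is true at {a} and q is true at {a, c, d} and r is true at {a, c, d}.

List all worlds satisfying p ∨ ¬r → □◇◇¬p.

{b, c, d}

a: p ∨ ¬r is T, □◇◇¬p is F. ✗
b: p ∨ ¬r is T, □◇◇¬p is T. ✓
c: p ∨ ¬r is F, □◇◇¬p is F. ✓
d: p ∨ ¬r is F, □◇◇¬p is T. ✓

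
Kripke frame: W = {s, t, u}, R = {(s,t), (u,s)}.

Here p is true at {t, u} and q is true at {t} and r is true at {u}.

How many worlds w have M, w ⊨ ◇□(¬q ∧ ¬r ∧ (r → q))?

1

s: successors {t}; □(¬q ∧ ¬r ∧ (r → q)) there: t:T. ✓
t: no successors, so ◇□(¬q ∧ ¬r ∧ (r → q)) fails. ✗
u: successors {s}; □(¬q ∧ ¬r ∧ (r → q)) there: s:F. ✗
Satisfying worlds: {s}.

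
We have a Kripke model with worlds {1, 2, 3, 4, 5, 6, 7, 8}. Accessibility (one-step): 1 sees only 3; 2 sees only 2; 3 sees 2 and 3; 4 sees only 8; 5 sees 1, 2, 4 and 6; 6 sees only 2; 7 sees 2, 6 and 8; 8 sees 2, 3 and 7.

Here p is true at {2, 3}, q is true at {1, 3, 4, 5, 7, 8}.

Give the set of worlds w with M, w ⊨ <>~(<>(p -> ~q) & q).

1: successors {3}; ~(<>(p -> ~q) & q) there: 3:F. ✗
2: successors {2}; ~(<>(p -> ~q) & q) there: 2:T. ✓
3: successors {2, 3}; ~(<>(p -> ~q) & q) there: 2:T, 3:F. ✓
4: successors {8}; ~(<>(p -> ~q) & q) there: 8:F. ✗
5: successors {1, 2, 4, 6}; ~(<>(p -> ~q) & q) there: 1:T, 2:T, 4:F, 6:T. ✓
6: successors {2}; ~(<>(p -> ~q) & q) there: 2:T. ✓
7: successors {2, 6, 8}; ~(<>(p -> ~q) & q) there: 2:T, 6:T, 8:F. ✓
8: successors {2, 3, 7}; ~(<>(p -> ~q) & q) there: 2:T, 3:F, 7:F. ✓

{2, 3, 5, 6, 7, 8}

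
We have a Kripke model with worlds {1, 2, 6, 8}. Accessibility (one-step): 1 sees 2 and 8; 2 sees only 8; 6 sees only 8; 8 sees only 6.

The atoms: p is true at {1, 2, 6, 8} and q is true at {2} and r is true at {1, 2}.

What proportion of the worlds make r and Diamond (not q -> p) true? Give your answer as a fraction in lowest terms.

1: r is T, Diamond (not q -> p) is T. ✓
2: r is T, Diamond (not q -> p) is T. ✓
6: r is F, Diamond (not q -> p) is T. ✗
8: r is F, Diamond (not q -> p) is T. ✗
That's 2 of 4 worlds, so 2/4 = 1/2.

1/2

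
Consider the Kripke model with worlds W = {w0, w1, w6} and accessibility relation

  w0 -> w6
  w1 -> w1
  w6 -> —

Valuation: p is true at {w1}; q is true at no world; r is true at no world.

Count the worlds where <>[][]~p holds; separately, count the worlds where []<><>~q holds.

1 and 2

For <>[][]~p:
w0: successors {w6}; [][]~p there: w6:T. ✓
w1: successors {w1}; [][]~p there: w1:F. ✗
w6: no successors, so <>[][]~p fails. ✗
— 1 world.
For []<><>~q:
w0: successors {w6}; <><>~q there: w6:F. ✗
w1: successors {w1}; <><>~q there: w1:T. ✓
w6: no successors, so []<><>~q holds vacuously. ✓
— 2 worlds.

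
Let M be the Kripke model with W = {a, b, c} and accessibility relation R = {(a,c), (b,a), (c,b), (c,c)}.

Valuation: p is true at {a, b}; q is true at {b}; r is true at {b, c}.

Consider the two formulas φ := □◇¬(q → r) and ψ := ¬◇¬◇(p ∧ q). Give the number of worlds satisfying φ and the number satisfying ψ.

For □◇¬(q → r):
a: successors {c}; ◇¬(q → r) there: c:F. ✗
b: successors {a}; ◇¬(q → r) there: a:F. ✗
c: successors {b, c}; ◇¬(q → r) there: b:F, c:F. ✗
— 0 worlds.
For ¬◇¬◇(p ∧ q):
a: ◇¬◇(p ∧ q) is F. ✓
b: ◇¬◇(p ∧ q) is T. ✗
c: ◇¬◇(p ∧ q) is T. ✗
— 1 world.

0 and 1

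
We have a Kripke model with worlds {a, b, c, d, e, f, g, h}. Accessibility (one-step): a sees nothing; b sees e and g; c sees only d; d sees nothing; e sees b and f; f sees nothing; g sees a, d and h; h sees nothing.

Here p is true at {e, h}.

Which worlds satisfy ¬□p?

a: □p is T. ✗
b: □p is F. ✓
c: □p is F. ✓
d: □p is T. ✗
e: □p is F. ✓
f: □p is T. ✗
g: □p is F. ✓
h: □p is T. ✗

{b, c, e, g}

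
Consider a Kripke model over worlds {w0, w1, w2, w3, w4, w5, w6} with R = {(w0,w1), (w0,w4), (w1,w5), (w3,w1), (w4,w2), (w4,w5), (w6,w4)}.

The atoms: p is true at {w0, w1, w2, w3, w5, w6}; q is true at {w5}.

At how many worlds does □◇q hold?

w0: successors {w1, w4}; ◇q there: w1:T, w4:T. ✓
w1: successors {w5}; ◇q there: w5:F. ✗
w2: no successors, so □◇q holds vacuously. ✓
w3: successors {w1}; ◇q there: w1:T. ✓
w4: successors {w2, w5}; ◇q there: w2:F, w5:F. ✗
w5: no successors, so □◇q holds vacuously. ✓
w6: successors {w4}; ◇q there: w4:T. ✓
Satisfying worlds: {w0, w2, w3, w5, w6}.

5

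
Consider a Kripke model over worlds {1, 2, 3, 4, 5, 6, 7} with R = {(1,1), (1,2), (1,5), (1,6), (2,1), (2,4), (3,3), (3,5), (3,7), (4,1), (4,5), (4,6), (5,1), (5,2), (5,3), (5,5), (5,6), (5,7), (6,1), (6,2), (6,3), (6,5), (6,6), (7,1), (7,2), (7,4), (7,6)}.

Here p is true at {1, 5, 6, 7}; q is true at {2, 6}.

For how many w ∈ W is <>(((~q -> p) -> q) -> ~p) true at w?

7

1: successors {1, 2, 5, 6}; ((~q -> p) -> q) -> ~p there: 1:T, 2:T, 5:T, 6:F. ✓
2: successors {1, 4}; ((~q -> p) -> q) -> ~p there: 1:T, 4:T. ✓
3: successors {3, 5, 7}; ((~q -> p) -> q) -> ~p there: 3:T, 5:T, 7:T. ✓
4: successors {1, 5, 6}; ((~q -> p) -> q) -> ~p there: 1:T, 5:T, 6:F. ✓
5: successors {1, 2, 3, 5, 6, 7}; ((~q -> p) -> q) -> ~p there: 1:T, 2:T, 3:T, 5:T, 6:F, 7:T. ✓
6: successors {1, 2, 3, 5, 6}; ((~q -> p) -> q) -> ~p there: 1:T, 2:T, 3:T, 5:T, 6:F. ✓
7: successors {1, 2, 4, 6}; ((~q -> p) -> q) -> ~p there: 1:T, 2:T, 4:T, 6:F. ✓
Satisfying worlds: {1, 2, 3, 4, 5, 6, 7}.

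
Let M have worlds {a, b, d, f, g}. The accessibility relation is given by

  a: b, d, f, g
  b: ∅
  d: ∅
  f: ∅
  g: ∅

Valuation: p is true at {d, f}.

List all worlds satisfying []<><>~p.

a: successors {b, d, f, g}; <><>~p there: b:F, d:F, f:F, g:F. ✗
b: no successors, so []<><>~p holds vacuously. ✓
d: no successors, so []<><>~p holds vacuously. ✓
f: no successors, so []<><>~p holds vacuously. ✓
g: no successors, so []<><>~p holds vacuously. ✓

{b, d, f, g}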